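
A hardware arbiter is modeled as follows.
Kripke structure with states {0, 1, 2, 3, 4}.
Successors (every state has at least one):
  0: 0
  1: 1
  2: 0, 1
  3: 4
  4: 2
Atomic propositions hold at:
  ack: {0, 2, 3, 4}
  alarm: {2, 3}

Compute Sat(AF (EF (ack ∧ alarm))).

Sat(ack ∧ alarm) = {2, 3}
EF (ack ∧ alarm): least fixpoint, start Z0 = {2, 3}, add states with some successor in Z. Z1 = {2, 3, 4}; fixed.
Sat(EF (ack ∧ alarm)) = {2, 3, 4}
AF (EF (ack ∧ alarm)): least fixpoint, start Z0 = {2, 3, 4}, add states with every successor in Z. Already a fixed point.
Sat(AF (EF (ack ∧ alarm))) = {2, 3, 4}

{2, 3, 4}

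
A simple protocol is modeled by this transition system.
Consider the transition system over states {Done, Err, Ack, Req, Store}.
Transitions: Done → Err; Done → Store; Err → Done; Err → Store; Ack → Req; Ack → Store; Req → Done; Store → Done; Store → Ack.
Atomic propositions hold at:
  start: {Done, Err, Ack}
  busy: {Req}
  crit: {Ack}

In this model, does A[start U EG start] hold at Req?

No

EG start: greatest fixpoint, start Z0 = {Done, Err, Ack}, keep only states in Sat with some successor in Z. Z1 = {Done, Err}; fixed.
Sat(EG start) = {Done, Err}
A[start U EG start]: least fixpoint, start Z0 = Sat(EG start) = {Done, Err}, add states in Sat(start) with every successor in Z. Already a fixed point.
Sat(A[start U EG start]) = {Done, Err}
Req ∉ Sat(A[start U EG start]) = {Done, Err}, so the formula does not hold at Req.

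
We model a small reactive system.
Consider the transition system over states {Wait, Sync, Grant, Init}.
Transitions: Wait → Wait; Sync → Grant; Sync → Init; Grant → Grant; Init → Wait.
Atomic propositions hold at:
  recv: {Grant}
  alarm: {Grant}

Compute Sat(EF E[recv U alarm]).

E[recv U alarm]: least fixpoint, start Z0 = Sat(alarm) = {Grant}, add states in Sat(recv) with some successor in Z. Already a fixed point.
Sat(E[recv U alarm]) = {Grant}
EF E[recv U alarm]: least fixpoint, start Z0 = {Grant}, add states with some successor in Z. Z1 = {Sync, Grant}; fixed.
Sat(EF E[recv U alarm]) = {Sync, Grant}

{Sync, Grant}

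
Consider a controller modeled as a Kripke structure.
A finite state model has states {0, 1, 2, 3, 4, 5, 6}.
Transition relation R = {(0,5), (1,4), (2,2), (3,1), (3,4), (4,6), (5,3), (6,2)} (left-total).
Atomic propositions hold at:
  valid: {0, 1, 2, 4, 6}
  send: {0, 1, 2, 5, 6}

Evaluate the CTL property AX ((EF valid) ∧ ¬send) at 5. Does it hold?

Yes

EF valid: least fixpoint, start Z0 = {0, 1, 2, 4, 6}, add states with some successor in Z. Z1 = {0, 1, 2, 3, 4, 6}; Z2 = {0, 1, 2, 3, 4, 5, 6}; fixed.
Sat(EF valid) = {0, 1, 2, 3, 4, 5, 6}
Sat(¬send) = {3, 4}
Sat((EF valid) ∧ ¬send) = {3, 4}
Sat(AX ((EF valid) ∧ ¬send)) = {s : every successor in {3, 4}} = {1, 5}
5 ∈ Sat(AX ((EF valid) ∧ ¬send)) = {1, 5}, so the formula holds at 5.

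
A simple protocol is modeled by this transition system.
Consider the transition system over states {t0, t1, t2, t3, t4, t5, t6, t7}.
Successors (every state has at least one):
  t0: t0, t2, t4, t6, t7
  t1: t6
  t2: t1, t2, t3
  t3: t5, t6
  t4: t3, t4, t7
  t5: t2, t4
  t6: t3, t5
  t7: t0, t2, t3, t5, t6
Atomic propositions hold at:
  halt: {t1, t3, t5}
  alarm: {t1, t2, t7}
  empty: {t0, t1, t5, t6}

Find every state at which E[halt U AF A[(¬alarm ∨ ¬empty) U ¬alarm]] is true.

{t0, t1, t3, t4, t5, t6}

Sat(¬alarm) = {t0, t3, t4, t5, t6}
Sat(¬empty) = {t2, t3, t4, t7}
Sat(¬alarm ∨ ¬empty) = {t0, t2, t3, t4, t5, t6, t7}
A[(¬alarm ∨ ¬empty) U ¬alarm]: least fixpoint, start Z0 = Sat(¬alarm) = {t0, t3, t4, t5, t6}, add states in Sat(¬alarm ∨ ¬empty) with every successor in Z. Already a fixed point.
Sat(A[(¬alarm ∨ ¬empty) U ¬alarm]) = {t0, t3, t4, t5, t6}
AF A[(¬alarm ∨ ¬empty) U ¬alarm]: least fixpoint, start Z0 = {t0, t3, t4, t5, t6}, add states with every successor in Z. Z1 = {t0, t1, t3, t4, t5, t6}; fixed.
Sat(AF A[(¬alarm ∨ ¬empty) U ¬alarm]) = {t0, t1, t3, t4, t5, t6}
E[halt U AF A[(¬alarm ∨ ¬empty) U ¬alarm]]: least fixpoint, start Z0 = Sat(AF A[(¬alarm ∨ ¬empty) U ¬alarm]) = {t0, t1, t3, t4, t5, t6}, add states in Sat(halt) with some successor in Z. Already a fixed point.
Sat(E[halt U AF A[(¬alarm ∨ ¬empty) U ¬alarm]]) = {t0, t1, t3, t4, t5, t6}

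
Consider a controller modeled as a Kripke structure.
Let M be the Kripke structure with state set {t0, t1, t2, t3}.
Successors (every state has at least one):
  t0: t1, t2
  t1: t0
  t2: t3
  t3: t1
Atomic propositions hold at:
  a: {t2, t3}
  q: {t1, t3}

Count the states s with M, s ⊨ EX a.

2

Sat(EX a) = {s : some successor in {t2, t3}} = {t0, t2}
|Sat(EX a)| = |{t0, t2}| = 2.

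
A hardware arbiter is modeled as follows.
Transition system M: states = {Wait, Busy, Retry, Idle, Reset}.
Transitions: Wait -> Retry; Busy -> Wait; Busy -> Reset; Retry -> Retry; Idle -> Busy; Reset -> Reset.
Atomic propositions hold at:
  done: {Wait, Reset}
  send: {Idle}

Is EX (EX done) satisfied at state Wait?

Sat(EX done) = {s : some successor in {Wait, Reset}} = {Busy, Reset}
Sat(EX (EX done)) = {s : some successor in {Busy, Reset}} = {Busy, Idle, Reset}
Wait ∉ Sat(EX (EX done)) = {Busy, Idle, Reset}, so the formula does not hold at Wait.

No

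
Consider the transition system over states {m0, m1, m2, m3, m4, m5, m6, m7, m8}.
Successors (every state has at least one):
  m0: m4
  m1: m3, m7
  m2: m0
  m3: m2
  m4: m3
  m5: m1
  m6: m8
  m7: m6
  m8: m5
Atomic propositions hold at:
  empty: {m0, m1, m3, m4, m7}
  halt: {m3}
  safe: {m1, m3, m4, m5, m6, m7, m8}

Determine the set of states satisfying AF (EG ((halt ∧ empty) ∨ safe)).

{m1, m5, m6, m7, m8}

Sat(halt ∧ empty) = {m3}
Sat((halt ∧ empty) ∨ safe) = {m1, m3, m4, m5, m6, m7, m8}
EG ((halt ∧ empty) ∨ safe): greatest fixpoint, start Z0 = {m1, m3, m4, m5, m6, m7, m8}, keep only states in Sat with some successor in Z. Z1 = {m1, m4, m5, m6, m7, m8}; Z2 = {m1, m5, m6, m7, m8}; fixed.
Sat(EG ((halt ∧ empty) ∨ safe)) = {m1, m5, m6, m7, m8}
AF (EG ((halt ∧ empty) ∨ safe)): least fixpoint, start Z0 = {m1, m5, m6, m7, m8}, add states with every successor in Z. Already a fixed point.
Sat(AF (EG ((halt ∧ empty) ∨ safe))) = {m1, m5, m6, m7, m8}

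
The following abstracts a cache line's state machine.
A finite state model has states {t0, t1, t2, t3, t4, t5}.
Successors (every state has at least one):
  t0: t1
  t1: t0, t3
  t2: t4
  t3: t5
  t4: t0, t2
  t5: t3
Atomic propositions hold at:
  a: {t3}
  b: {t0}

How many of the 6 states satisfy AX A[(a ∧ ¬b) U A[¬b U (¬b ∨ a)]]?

Sat(¬b) = {t1, t2, t3, t4, t5}
Sat(a ∧ ¬b) = {t3}
Sat(¬b ∨ a) = {t1, t2, t3, t4, t5}
A[¬b U (¬b ∨ a)]: least fixpoint, start Z0 = Sat((¬b ∨ a)) = {t1, t2, t3, t4, t5}, add states in Sat(¬b) with every successor in Z. Already a fixed point.
Sat(A[¬b U (¬b ∨ a)]) = {t1, t2, t3, t4, t5}
A[(a ∧ ¬b) U A[¬b U (¬b ∨ a)]]: least fixpoint, start Z0 = Sat(A[¬b U (¬b ∨ a)]) = {t1, t2, t3, t4, t5}, add states in Sat(a ∧ ¬b) with every successor in Z. Already a fixed point.
Sat(A[(a ∧ ¬b) U A[¬b U (¬b ∨ a)]]) = {t1, t2, t3, t4, t5}
Sat(AX A[(a ∧ ¬b) U A[¬b U (¬b ∨ a)]]) = {s : every successor in {t1, t2, t3, t4, t5}} = {t0, t2, t3, t5}
|Sat(AX A[(a ∧ ¬b) U A[¬b U (¬b ∨ a)]])| = |{t0, t2, t3, t5}| = 4.

4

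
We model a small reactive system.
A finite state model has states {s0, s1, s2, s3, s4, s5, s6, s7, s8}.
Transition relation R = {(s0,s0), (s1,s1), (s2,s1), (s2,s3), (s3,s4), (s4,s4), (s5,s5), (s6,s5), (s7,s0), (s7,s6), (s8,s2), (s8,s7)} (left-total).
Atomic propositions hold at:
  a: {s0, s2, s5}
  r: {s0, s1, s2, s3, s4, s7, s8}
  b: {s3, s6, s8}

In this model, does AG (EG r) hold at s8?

No

EG r: greatest fixpoint, start Z0 = {s0, s1, s2, s3, s4, s7, s8}, keep only states in Sat with some successor in Z. Already a fixed point.
Sat(EG r) = {s0, s1, s2, s3, s4, s7, s8}
AG (EG r): greatest fixpoint, start Z0 = {s0, s1, s2, s3, s4, s7, s8}, keep only states in Sat with every successor in Z. Z1 = {s0, s1, s2, s3, s4, s8}; Z2 = {s0, s1, s2, s3, s4}; fixed.
Sat(AG (EG r)) = {s0, s1, s2, s3, s4}
s8 ∉ Sat(AG (EG r)) = {s0, s1, s2, s3, s4}, so the formula does not hold at s8.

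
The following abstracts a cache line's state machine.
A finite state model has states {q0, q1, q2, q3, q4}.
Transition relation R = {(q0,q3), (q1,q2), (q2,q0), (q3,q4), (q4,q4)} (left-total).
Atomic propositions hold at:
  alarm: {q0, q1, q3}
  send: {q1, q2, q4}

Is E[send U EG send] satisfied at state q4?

EG send: greatest fixpoint, start Z0 = {q1, q2, q4}, keep only states in Sat with some successor in Z. Z1 = {q1, q4}; Z2 = {q4}; fixed.
Sat(EG send) = {q4}
E[send U EG send]: least fixpoint, start Z0 = Sat(EG send) = {q4}, add states in Sat(send) with some successor in Z. Already a fixed point.
Sat(E[send U EG send]) = {q4}
q4 ∈ Sat(E[send U EG send]) = {q4}, so the formula holds at q4.

Yes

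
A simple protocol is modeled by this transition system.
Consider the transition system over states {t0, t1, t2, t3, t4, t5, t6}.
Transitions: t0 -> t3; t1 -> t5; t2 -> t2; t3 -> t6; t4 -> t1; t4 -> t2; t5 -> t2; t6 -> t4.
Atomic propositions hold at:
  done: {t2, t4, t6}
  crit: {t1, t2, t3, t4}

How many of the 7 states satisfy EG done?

3

EG done: greatest fixpoint, start Z0 = {t2, t4, t6}, keep only states in Sat with some successor in Z. Already a fixed point.
Sat(EG done) = {t2, t4, t6}
|Sat(EG done)| = |{t2, t4, t6}| = 3.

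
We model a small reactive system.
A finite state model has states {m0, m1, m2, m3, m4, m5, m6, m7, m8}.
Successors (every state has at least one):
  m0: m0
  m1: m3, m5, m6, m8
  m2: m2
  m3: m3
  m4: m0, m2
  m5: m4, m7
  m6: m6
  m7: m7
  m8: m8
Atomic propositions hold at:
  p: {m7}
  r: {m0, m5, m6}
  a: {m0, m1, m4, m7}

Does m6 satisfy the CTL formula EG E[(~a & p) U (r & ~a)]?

Sat(~a) = {m2, m3, m5, m6, m8}
Sat(~a & p) = ∅
Sat(r & ~a) = {m5, m6}
E[(~a & p) U (r & ~a)]: least fixpoint, start Z0 = Sat((r & ~a)) = {m5, m6}, add states in Sat(~a & p) with some successor in Z. Already a fixed point.
Sat(E[(~a & p) U (r & ~a)]) = {m5, m6}
EG E[(~a & p) U (r & ~a)]: greatest fixpoint, start Z0 = {m5, m6}, keep only states in Sat with some successor in Z. Z1 = {m6}; fixed.
Sat(EG E[(~a & p) U (r & ~a)]) = {m6}
m6 ∈ Sat(EG E[(~a & p) U (r & ~a)]) = {m6}, so the formula holds at m6.

Yes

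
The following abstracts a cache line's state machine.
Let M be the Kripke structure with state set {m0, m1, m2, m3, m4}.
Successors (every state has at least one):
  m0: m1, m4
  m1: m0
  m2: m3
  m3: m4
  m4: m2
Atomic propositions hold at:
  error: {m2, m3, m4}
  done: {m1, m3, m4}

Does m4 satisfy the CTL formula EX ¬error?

Sat(¬error) = {m0, m1}
Sat(EX ¬error) = {s : some successor in {m0, m1}} = {m0, m1}
m4 ∉ Sat(EX ¬error) = {m0, m1}, so the formula does not hold at m4.

No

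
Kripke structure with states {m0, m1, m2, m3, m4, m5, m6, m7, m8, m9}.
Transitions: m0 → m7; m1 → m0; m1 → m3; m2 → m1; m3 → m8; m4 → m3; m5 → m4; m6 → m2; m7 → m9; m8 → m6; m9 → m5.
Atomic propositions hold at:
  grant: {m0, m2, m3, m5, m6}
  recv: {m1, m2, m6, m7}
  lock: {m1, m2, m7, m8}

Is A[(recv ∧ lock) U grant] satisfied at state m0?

Sat(recv ∧ lock) = {m1, m2, m7}
A[(recv ∧ lock) U grant]: least fixpoint, start Z0 = Sat(grant) = {m0, m2, m3, m5, m6}, add states in Sat(recv ∧ lock) with every successor in Z. Z1 = {m0, m1, m2, m3, m5, m6}; fixed.
Sat(A[(recv ∧ lock) U grant]) = {m0, m1, m2, m3, m5, m6}
m0 ∈ Sat(A[(recv ∧ lock) U grant]) = {m0, m1, m2, m3, m5, m6}, so the formula holds at m0.

Yes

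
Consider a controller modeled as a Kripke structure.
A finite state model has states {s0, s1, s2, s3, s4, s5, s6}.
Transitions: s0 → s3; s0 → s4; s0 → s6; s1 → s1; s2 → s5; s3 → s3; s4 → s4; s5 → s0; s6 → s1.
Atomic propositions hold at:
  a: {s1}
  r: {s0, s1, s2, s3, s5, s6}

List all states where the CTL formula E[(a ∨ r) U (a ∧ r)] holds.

Sat(a ∨ r) = {s0, s1, s2, s3, s5, s6}
Sat(a ∧ r) = {s1}
E[(a ∨ r) U (a ∧ r)]: least fixpoint, start Z0 = Sat((a ∧ r)) = {s1}, add states in Sat(a ∨ r) with some successor in Z. Z1 = {s1, s6}; Z2 = {s0, s1, s6}; Z3 = {s0, s1, s5, s6}; Z4 = {s0, s1, s2, s5, s6}; fixed.
Sat(E[(a ∨ r) U (a ∧ r)]) = {s0, s1, s2, s5, s6}

{s0, s1, s2, s5, s6}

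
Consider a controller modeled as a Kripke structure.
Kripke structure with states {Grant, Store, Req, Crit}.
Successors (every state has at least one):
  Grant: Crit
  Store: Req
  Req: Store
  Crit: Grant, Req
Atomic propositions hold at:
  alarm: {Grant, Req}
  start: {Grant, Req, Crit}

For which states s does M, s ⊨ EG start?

EG start: greatest fixpoint, start Z0 = {Grant, Req, Crit}, keep only states in Sat with some successor in Z. Z1 = {Grant, Crit}; fixed.
Sat(EG start) = {Grant, Crit}

{Grant, Crit}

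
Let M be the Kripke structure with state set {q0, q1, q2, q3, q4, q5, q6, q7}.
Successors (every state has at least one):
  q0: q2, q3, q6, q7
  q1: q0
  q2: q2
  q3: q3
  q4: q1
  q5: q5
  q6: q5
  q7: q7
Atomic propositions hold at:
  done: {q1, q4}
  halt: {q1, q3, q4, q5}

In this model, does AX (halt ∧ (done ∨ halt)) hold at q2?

Sat(done ∨ halt) = {q1, q3, q4, q5}
Sat(halt ∧ (done ∨ halt)) = {q1, q3, q4, q5}
Sat(AX (halt ∧ (done ∨ halt))) = {s : every successor in {q1, q3, q4, q5}} = {q3, q4, q5, q6}
q2 ∉ Sat(AX (halt ∧ (done ∨ halt))) = {q3, q4, q5, q6}, so the formula does not hold at q2.

No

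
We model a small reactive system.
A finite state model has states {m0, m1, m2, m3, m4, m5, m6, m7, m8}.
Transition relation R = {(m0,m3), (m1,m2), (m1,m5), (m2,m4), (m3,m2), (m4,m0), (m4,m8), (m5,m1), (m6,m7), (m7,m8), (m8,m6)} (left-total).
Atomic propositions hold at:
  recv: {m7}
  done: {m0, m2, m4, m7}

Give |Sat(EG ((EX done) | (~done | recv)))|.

Sat(EX done) = {s : some successor in {m0, m2, m4, m7}} = {m1, m2, m3, m4, m6}
Sat(~done) = {m1, m3, m5, m6, m8}
Sat(~done | recv) = {m1, m3, m5, m6, m7, m8}
Sat((EX done) | (~done | recv)) = {m1, m2, m3, m4, m5, m6, m7, m8}
EG ((EX done) | (~done | recv)): greatest fixpoint, start Z0 = {m1, m2, m3, m4, m5, m6, m7, m8}, keep only states in Sat with some successor in Z. Already a fixed point.
Sat(EG ((EX done) | (~done | recv))) = {m1, m2, m3, m4, m5, m6, m7, m8}
|Sat(EG ((EX done) | (~done | recv)))| = |{m1, m2, m3, m4, m5, m6, m7, m8}| = 8.

8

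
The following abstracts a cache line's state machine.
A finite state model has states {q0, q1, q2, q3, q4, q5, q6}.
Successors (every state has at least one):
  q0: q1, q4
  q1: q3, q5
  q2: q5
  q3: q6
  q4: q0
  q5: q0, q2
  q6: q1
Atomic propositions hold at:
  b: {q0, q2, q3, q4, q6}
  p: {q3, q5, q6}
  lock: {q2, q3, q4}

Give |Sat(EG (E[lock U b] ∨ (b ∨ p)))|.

4

E[lock U b]: least fixpoint, start Z0 = Sat(b) = {q0, q2, q3, q4, q6}, add states in Sat(lock) with some successor in Z. Already a fixed point.
Sat(E[lock U b]) = {q0, q2, q3, q4, q6}
Sat(b ∨ p) = {q0, q2, q3, q4, q5, q6}
Sat(E[lock U b] ∨ (b ∨ p)) = {q0, q2, q3, q4, q5, q6}
EG (E[lock U b] ∨ (b ∨ p)): greatest fixpoint, start Z0 = {q0, q2, q3, q4, q5, q6}, keep only states in Sat with some successor in Z. Z1 = {q0, q2, q3, q4, q5}; Z2 = {q0, q2, q4, q5}; fixed.
Sat(EG (E[lock U b] ∨ (b ∨ p))) = {q0, q2, q4, q5}
|Sat(EG (E[lock U b] ∨ (b ∨ p)))| = |{q0, q2, q4, q5}| = 4.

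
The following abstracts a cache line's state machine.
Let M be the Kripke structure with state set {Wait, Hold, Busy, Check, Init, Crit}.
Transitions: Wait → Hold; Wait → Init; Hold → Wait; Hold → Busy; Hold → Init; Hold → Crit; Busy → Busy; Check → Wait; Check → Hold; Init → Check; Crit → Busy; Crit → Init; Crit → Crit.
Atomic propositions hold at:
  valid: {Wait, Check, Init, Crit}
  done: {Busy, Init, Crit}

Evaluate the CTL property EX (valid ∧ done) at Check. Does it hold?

No

Sat(valid ∧ done) = {Init, Crit}
Sat(EX (valid ∧ done)) = {s : some successor in {Init, Crit}} = {Wait, Hold, Crit}
Check ∉ Sat(EX (valid ∧ done)) = {Wait, Hold, Crit}, so the formula does not hold at Check.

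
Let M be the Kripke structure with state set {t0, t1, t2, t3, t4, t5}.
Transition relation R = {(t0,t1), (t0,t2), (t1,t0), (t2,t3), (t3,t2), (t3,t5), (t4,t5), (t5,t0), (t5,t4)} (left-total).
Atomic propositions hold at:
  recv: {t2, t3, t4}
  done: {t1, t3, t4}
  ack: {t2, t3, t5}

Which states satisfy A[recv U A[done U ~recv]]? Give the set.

Sat(~recv) = {t0, t1, t5}
A[done U ~recv]: least fixpoint, start Z0 = Sat(~recv) = {t0, t1, t5}, add states in Sat(done) with every successor in Z. Z1 = {t0, t1, t4, t5}; fixed.
Sat(A[done U ~recv]) = {t0, t1, t4, t5}
A[recv U A[done U ~recv]]: least fixpoint, start Z0 = Sat(A[done U ~recv]) = {t0, t1, t4, t5}, add states in Sat(recv) with every successor in Z. Already a fixed point.
Sat(A[recv U A[done U ~recv]]) = {t0, t1, t4, t5}

{t0, t1, t4, t5}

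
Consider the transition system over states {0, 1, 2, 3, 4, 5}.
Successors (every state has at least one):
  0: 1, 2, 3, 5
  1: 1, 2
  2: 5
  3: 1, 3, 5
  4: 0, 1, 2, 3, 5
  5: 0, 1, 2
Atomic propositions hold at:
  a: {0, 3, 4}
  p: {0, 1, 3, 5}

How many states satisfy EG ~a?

3

Sat(~a) = {1, 2, 5}
EG ~a: greatest fixpoint, start Z0 = {1, 2, 5}, keep only states in Sat with some successor in Z. Already a fixed point.
Sat(EG ~a) = {1, 2, 5}
|Sat(EG ~a)| = |{1, 2, 5}| = 3.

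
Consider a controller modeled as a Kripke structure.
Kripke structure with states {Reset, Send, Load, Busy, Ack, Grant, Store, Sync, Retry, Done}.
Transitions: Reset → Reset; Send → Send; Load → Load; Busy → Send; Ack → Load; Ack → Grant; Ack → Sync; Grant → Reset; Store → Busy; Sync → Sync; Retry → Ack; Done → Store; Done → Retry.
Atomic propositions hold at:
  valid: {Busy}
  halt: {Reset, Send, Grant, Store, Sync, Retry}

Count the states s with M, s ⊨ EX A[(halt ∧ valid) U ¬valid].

9

Sat(halt ∧ valid) = ∅
Sat(¬valid) = {Reset, Send, Load, Ack, Grant, Store, Sync, Retry, Done}
A[(halt ∧ valid) U ¬valid]: least fixpoint, start Z0 = Sat(¬valid) = {Reset, Send, Load, Ack, Grant, Store, Sync, Retry, Done}, add states in Sat(halt ∧ valid) with every successor in Z. Already a fixed point.
Sat(A[(halt ∧ valid) U ¬valid]) = {Reset, Send, Load, Ack, Grant, Store, Sync, Retry, Done}
Sat(EX A[(halt ∧ valid) U ¬valid]) = {s : some successor in {Reset, Send, Load, Ack, Grant, Store, Sync, Retry, Done}} = {Reset, Send, Load, Busy, Ack, Grant, Sync, Retry, Done}
|Sat(EX A[(halt ∧ valid) U ¬valid])| = |{Reset, Send, Load, Busy, Ack, Grant, Sync, Retry, Done}| = 9.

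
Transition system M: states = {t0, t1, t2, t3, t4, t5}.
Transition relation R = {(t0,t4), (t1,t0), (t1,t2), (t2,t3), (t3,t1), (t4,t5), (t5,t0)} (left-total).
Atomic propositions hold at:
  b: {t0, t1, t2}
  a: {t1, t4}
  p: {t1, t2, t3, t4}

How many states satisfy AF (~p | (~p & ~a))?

Sat(~p) = {t0, t5}
Sat(~a) = {t0, t2, t3, t5}
Sat(~p & ~a) = {t0, t5}
Sat(~p | (~p & ~a)) = {t0, t5}
AF (~p | (~p & ~a)): least fixpoint, start Z0 = {t0, t5}, add states with every successor in Z. Z1 = {t0, t4, t5}; fixed.
Sat(AF (~p | (~p & ~a))) = {t0, t4, t5}
|Sat(AF (~p | (~p & ~a)))| = |{t0, t4, t5}| = 3.

3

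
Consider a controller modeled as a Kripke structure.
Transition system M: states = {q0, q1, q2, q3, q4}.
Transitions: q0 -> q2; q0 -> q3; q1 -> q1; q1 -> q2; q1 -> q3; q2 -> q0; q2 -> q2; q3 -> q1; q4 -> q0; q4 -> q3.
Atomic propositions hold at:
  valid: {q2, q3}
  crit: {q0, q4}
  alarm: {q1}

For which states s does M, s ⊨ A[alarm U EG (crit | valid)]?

{q0, q2, q4}

Sat(crit | valid) = {q0, q2, q3, q4}
EG (crit | valid): greatest fixpoint, start Z0 = {q0, q2, q3, q4}, keep only states in Sat with some successor in Z. Z1 = {q0, q2, q4}; fixed.
Sat(EG (crit | valid)) = {q0, q2, q4}
A[alarm U EG (crit | valid)]: least fixpoint, start Z0 = Sat(EG (crit | valid)) = {q0, q2, q4}, add states in Sat(alarm) with every successor in Z. Already a fixed point.
Sat(A[alarm U EG (crit | valid)]) = {q0, q2, q4}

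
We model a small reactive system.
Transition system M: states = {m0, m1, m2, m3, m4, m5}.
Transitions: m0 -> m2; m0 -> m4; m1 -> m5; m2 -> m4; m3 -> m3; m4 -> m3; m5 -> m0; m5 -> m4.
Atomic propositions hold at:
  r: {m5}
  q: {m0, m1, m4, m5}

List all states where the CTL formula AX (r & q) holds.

{m1}

Sat(r & q) = {m5}
Sat(AX (r & q)) = {s : every successor in {m5}} = {m1}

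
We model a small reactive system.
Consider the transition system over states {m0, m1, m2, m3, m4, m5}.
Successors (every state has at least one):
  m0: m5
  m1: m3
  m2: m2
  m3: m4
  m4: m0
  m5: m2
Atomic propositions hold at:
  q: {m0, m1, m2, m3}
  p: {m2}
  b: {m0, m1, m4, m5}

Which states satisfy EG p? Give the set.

{m2}

EG p: greatest fixpoint, start Z0 = {m2}, keep only states in Sat with some successor in Z. Already a fixed point.
Sat(EG p) = {m2}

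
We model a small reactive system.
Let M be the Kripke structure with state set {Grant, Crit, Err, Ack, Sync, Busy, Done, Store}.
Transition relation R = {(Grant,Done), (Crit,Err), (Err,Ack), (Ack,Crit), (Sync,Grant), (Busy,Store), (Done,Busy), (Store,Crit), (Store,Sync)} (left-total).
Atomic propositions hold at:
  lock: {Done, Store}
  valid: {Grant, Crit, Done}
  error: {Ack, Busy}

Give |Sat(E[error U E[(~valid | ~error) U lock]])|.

5

Sat(~valid) = {Err, Ack, Sync, Busy, Store}
Sat(~error) = {Grant, Crit, Err, Sync, Done, Store}
Sat(~valid | ~error) = {Grant, Crit, Err, Ack, Sync, Busy, Done, Store}
E[(~valid | ~error) U lock]: least fixpoint, start Z0 = Sat(lock) = {Done, Store}, add states in Sat(~valid | ~error) with some successor in Z. Z1 = {Grant, Busy, Done, Store}; Z2 = {Grant, Sync, Busy, Done, Store}; fixed.
Sat(E[(~valid | ~error) U lock]) = {Grant, Sync, Busy, Done, Store}
E[error U E[(~valid | ~error) U lock]]: least fixpoint, start Z0 = Sat(E[(~valid | ~error) U lock]) = {Grant, Sync, Busy, Done, Store}, add states in Sat(error) with some successor in Z. Already a fixed point.
Sat(E[error U E[(~valid | ~error) U lock]]) = {Grant, Sync, Busy, Done, Store}
|Sat(E[error U E[(~valid | ~error) U lock]])| = |{Grant, Sync, Busy, Done, Store}| = 5.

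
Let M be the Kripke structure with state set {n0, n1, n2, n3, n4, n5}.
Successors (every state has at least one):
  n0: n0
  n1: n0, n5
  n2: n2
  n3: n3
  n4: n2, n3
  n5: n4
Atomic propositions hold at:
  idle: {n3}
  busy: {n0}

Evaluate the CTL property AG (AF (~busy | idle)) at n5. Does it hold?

Yes

Sat(~busy) = {n1, n2, n3, n4, n5}
Sat(~busy | idle) = {n1, n2, n3, n4, n5}
AF (~busy | idle): least fixpoint, start Z0 = {n1, n2, n3, n4, n5}, add states with every successor in Z. Already a fixed point.
Sat(AF (~busy | idle)) = {n1, n2, n3, n4, n5}
AG (AF (~busy | idle)): greatest fixpoint, start Z0 = {n1, n2, n3, n4, n5}, keep only states in Sat with every successor in Z. Z1 = {n2, n3, n4, n5}; fixed.
Sat(AG (AF (~busy | idle))) = {n2, n3, n4, n5}
n5 ∈ Sat(AG (AF (~busy | idle))) = {n2, n3, n4, n5}, so the formula holds at n5.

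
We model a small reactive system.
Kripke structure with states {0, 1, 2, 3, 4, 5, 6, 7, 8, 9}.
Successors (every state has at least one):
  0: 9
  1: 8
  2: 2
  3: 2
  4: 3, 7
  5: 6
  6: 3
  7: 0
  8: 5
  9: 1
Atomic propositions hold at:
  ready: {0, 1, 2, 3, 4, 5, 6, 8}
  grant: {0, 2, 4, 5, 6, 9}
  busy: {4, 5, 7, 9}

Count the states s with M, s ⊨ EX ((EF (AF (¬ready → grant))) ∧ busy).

Sat(¬ready) = {7, 9}
Sat(¬ready → grant) = {0, 1, 2, 3, 4, 5, 6, 8, 9}
AF (¬ready → grant): least fixpoint, start Z0 = {0, 1, 2, 3, 4, 5, 6, 8, 9}, add states with every successor in Z. Z1 = {0, 1, 2, 3, 4, 5, 6, 7, 8, 9}; fixed.
Sat(AF (¬ready → grant)) = {0, 1, 2, 3, 4, 5, 6, 7, 8, 9}
EF (AF (¬ready → grant)): least fixpoint, start Z0 = {0, 1, 2, 3, 4, 5, 6, 7, 8, 9}, add states with some successor in Z. Already a fixed point.
Sat(EF (AF (¬ready → grant))) = {0, 1, 2, 3, 4, 5, 6, 7, 8, 9}
Sat((EF (AF (¬ready → grant))) ∧ busy) = {4, 5, 7, 9}
Sat(EX ((EF (AF (¬ready → grant))) ∧ busy)) = {s : some successor in {4, 5, 7, 9}} = {0, 4, 8}
|Sat(EX ((EF (AF (¬ready → grant))) ∧ busy))| = |{0, 4, 8}| = 3.

3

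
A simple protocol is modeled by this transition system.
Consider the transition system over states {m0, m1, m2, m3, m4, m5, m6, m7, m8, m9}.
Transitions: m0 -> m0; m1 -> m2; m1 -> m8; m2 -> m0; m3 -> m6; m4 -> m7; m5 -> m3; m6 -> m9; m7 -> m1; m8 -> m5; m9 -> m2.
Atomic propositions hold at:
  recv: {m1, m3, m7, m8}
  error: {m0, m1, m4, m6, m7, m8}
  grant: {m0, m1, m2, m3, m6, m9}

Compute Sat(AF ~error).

Sat(~error) = {m2, m3, m5, m9}
AF ~error: least fixpoint, start Z0 = {m2, m3, m5, m9}, add states with every successor in Z. Z1 = {m2, m3, m5, m6, m8, m9}; Z2 = {m1, m2, m3, m5, m6, m8, m9}; Z3 = {m1, m2, m3, m5, m6, m7, m8, m9}; Z4 = {m1, m2, m3, m4, m5, m6, m7, m8, m9}; fixed.
Sat(AF ~error) = {m1, m2, m3, m4, m5, m6, m7, m8, m9}

{m1, m2, m3, m4, m5, m6, m7, m8, m9}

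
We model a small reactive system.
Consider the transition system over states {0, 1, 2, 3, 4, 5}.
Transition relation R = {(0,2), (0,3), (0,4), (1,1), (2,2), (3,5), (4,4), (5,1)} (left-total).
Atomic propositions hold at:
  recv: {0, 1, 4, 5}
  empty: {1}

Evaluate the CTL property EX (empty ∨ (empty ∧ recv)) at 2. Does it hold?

No

Sat(empty ∧ recv) = {1}
Sat(empty ∨ (empty ∧ recv)) = {1}
Sat(EX (empty ∨ (empty ∧ recv))) = {s : some successor in {1}} = {1, 5}
2 ∉ Sat(EX (empty ∨ (empty ∧ recv))) = {1, 5}, so the formula does not hold at 2.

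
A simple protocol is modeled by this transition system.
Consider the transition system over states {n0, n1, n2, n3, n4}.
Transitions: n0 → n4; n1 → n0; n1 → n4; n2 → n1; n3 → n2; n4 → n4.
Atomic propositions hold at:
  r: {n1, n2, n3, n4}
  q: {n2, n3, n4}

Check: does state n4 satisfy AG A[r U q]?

A[r U q]: least fixpoint, start Z0 = Sat(q) = {n2, n3, n4}, add states in Sat(r) with every successor in Z. Already a fixed point.
Sat(A[r U q]) = {n2, n3, n4}
AG A[r U q]: greatest fixpoint, start Z0 = {n2, n3, n4}, keep only states in Sat with every successor in Z. Z1 = {n3, n4}; Z2 = {n4}; fixed.
Sat(AG A[r U q]) = {n4}
n4 ∈ Sat(AG A[r U q]) = {n4}, so the formula holds at n4.

Yes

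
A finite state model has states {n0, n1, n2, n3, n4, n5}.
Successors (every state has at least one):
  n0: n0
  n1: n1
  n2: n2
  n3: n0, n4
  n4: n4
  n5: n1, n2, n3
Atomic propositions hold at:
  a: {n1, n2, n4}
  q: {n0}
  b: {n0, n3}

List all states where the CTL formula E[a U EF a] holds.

{n1, n2, n3, n4, n5}

EF a: least fixpoint, start Z0 = {n1, n2, n4}, add states with some successor in Z. Z1 = {n1, n2, n3, n4, n5}; fixed.
Sat(EF a) = {n1, n2, n3, n4, n5}
E[a U EF a]: least fixpoint, start Z0 = Sat(EF a) = {n1, n2, n3, n4, n5}, add states in Sat(a) with some successor in Z. Already a fixed point.
Sat(E[a U EF a]) = {n1, n2, n3, n4, n5}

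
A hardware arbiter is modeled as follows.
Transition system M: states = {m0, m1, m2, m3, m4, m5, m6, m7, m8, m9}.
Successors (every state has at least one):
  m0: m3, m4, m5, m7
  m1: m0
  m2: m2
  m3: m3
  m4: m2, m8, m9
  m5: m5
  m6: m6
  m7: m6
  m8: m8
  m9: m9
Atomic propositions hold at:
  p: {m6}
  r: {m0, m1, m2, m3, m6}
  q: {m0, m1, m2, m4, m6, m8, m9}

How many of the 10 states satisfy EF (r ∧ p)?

Sat(r ∧ p) = {m6}
EF (r ∧ p): least fixpoint, start Z0 = {m6}, add states with some successor in Z. Z1 = {m6, m7}; Z2 = {m0, m6, m7}; Z3 = {m0, m1, m6, m7}; fixed.
Sat(EF (r ∧ p)) = {m0, m1, m6, m7}
|Sat(EF (r ∧ p))| = |{m0, m1, m6, m7}| = 4.

4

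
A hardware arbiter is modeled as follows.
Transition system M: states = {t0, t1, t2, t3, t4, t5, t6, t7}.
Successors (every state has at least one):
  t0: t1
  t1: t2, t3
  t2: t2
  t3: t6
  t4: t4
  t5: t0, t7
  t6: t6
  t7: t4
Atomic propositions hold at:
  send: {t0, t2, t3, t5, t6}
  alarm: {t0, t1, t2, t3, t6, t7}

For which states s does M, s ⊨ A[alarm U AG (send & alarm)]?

{t0, t1, t2, t3, t6}

Sat(send & alarm) = {t0, t2, t3, t6}
AG (send & alarm): greatest fixpoint, start Z0 = {t0, t2, t3, t6}, keep only states in Sat with every successor in Z. Z1 = {t2, t3, t6}; fixed.
Sat(AG (send & alarm)) = {t2, t3, t6}
A[alarm U AG (send & alarm)]: least fixpoint, start Z0 = Sat(AG (send & alarm)) = {t2, t3, t6}, add states in Sat(alarm) with every successor in Z. Z1 = {t1, t2, t3, t6}; Z2 = {t0, t1, t2, t3, t6}; fixed.
Sat(A[alarm U AG (send & alarm)]) = {t0, t1, t2, t3, t6}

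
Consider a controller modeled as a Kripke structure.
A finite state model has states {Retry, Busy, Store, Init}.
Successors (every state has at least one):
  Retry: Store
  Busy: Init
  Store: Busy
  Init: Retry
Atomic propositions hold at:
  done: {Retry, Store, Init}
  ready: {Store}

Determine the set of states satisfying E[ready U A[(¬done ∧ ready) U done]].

{Retry, Store, Init}

Sat(¬done) = {Busy}
Sat(¬done ∧ ready) = ∅
A[(¬done ∧ ready) U done]: least fixpoint, start Z0 = Sat(done) = {Retry, Store, Init}, add states in Sat(¬done ∧ ready) with every successor in Z. Already a fixed point.
Sat(A[(¬done ∧ ready) U done]) = {Retry, Store, Init}
E[ready U A[(¬done ∧ ready) U done]]: least fixpoint, start Z0 = Sat(A[(¬done ∧ ready) U done]) = {Retry, Store, Init}, add states in Sat(ready) with some successor in Z. Already a fixed point.
Sat(E[ready U A[(¬done ∧ ready) U done]]) = {Retry, Store, Init}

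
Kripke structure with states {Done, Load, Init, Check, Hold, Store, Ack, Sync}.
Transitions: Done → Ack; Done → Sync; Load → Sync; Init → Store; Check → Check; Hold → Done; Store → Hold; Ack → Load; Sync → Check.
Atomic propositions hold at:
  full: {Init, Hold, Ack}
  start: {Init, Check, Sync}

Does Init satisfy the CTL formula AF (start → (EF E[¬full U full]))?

Yes

Sat(¬full) = {Done, Load, Check, Store, Sync}
E[¬full U full]: least fixpoint, start Z0 = Sat(full) = {Init, Hold, Ack}, add states in Sat(¬full) with some successor in Z. Z1 = {Done, Init, Hold, Store, Ack}; fixed.
Sat(E[¬full U full]) = {Done, Init, Hold, Store, Ack}
EF E[¬full U full]: least fixpoint, start Z0 = {Done, Init, Hold, Store, Ack}, add states with some successor in Z. Already a fixed point.
Sat(EF E[¬full U full]) = {Done, Init, Hold, Store, Ack}
Sat(start → (EF E[¬full U full])) = {Done, Load, Init, Hold, Store, Ack}
AF (start → (EF E[¬full U full])): least fixpoint, start Z0 = {Done, Load, Init, Hold, Store, Ack}, add states with every successor in Z. Already a fixed point.
Sat(AF (start → (EF E[¬full U full]))) = {Done, Load, Init, Hold, Store, Ack}
Init ∈ Sat(AF (start → (EF E[¬full U full]))) = {Done, Load, Init, Hold, Store, Ack}, so the formula holds at Init.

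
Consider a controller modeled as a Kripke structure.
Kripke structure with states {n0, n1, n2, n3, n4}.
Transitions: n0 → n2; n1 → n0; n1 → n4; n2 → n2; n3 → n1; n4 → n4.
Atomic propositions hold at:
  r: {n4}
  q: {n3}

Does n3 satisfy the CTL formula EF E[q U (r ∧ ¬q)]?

Sat(¬q) = {n0, n1, n2, n4}
Sat(r ∧ ¬q) = {n4}
E[q U (r ∧ ¬q)]: least fixpoint, start Z0 = Sat((r ∧ ¬q)) = {n4}, add states in Sat(q) with some successor in Z. Already a fixed point.
Sat(E[q U (r ∧ ¬q)]) = {n4}
EF E[q U (r ∧ ¬q)]: least fixpoint, start Z0 = {n4}, add states with some successor in Z. Z1 = {n1, n4}; Z2 = {n1, n3, n4}; fixed.
Sat(EF E[q U (r ∧ ¬q)]) = {n1, n3, n4}
n3 ∈ Sat(EF E[q U (r ∧ ¬q)]) = {n1, n3, n4}, so the formula holds at n3.

Yes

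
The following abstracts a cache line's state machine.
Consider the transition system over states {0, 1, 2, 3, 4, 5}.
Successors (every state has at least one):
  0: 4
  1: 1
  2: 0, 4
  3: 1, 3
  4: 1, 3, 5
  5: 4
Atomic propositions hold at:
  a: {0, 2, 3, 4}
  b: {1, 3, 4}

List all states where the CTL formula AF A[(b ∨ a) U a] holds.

Sat(b ∨ a) = {0, 1, 2, 3, 4}
A[(b ∨ a) U a]: least fixpoint, start Z0 = Sat(a) = {0, 2, 3, 4}, add states in Sat(b ∨ a) with every successor in Z. Already a fixed point.
Sat(A[(b ∨ a) U a]) = {0, 2, 3, 4}
AF A[(b ∨ a) U a]: least fixpoint, start Z0 = {0, 2, 3, 4}, add states with every successor in Z. Z1 = {0, 2, 3, 4, 5}; fixed.
Sat(AF A[(b ∨ a) U a]) = {0, 2, 3, 4, 5}

{0, 2, 3, 4, 5}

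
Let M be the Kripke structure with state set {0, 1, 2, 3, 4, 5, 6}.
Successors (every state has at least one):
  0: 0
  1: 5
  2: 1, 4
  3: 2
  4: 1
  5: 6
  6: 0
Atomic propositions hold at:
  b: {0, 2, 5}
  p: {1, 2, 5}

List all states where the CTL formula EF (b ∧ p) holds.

Sat(b ∧ p) = {2, 5}
EF (b ∧ p): least fixpoint, start Z0 = {2, 5}, add states with some successor in Z. Z1 = {1, 2, 3, 5}; Z2 = {1, 2, 3, 4, 5}; fixed.
Sat(EF (b ∧ p)) = {1, 2, 3, 4, 5}

{1, 2, 3, 4, 5}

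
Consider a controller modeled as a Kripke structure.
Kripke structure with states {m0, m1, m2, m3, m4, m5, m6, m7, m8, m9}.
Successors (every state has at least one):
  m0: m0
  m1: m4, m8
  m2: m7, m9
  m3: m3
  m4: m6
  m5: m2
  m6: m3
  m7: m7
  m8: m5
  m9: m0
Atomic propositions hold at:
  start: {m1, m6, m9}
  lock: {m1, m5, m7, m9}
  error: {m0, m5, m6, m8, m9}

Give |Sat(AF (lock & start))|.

Sat(lock & start) = {m1, m9}
AF (lock & start): least fixpoint, start Z0 = {m1, m9}, add states with every successor in Z. Already a fixed point.
Sat(AF (lock & start)) = {m1, m9}
|Sat(AF (lock & start))| = |{m1, m9}| = 2.

2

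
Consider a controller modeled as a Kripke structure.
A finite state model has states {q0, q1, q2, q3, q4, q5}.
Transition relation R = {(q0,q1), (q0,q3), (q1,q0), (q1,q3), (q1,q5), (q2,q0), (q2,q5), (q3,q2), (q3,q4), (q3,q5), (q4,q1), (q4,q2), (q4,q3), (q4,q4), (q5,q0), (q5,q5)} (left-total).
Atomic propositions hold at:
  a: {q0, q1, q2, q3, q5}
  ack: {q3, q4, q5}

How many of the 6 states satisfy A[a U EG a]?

EG a: greatest fixpoint, start Z0 = {q0, q1, q2, q3, q5}, keep only states in Sat with some successor in Z. Already a fixed point.
Sat(EG a) = {q0, q1, q2, q3, q5}
A[a U EG a]: least fixpoint, start Z0 = Sat(EG a) = {q0, q1, q2, q3, q5}, add states in Sat(a) with every successor in Z. Already a fixed point.
Sat(A[a U EG a]) = {q0, q1, q2, q3, q5}
|Sat(A[a U EG a])| = |{q0, q1, q2, q3, q5}| = 5.

5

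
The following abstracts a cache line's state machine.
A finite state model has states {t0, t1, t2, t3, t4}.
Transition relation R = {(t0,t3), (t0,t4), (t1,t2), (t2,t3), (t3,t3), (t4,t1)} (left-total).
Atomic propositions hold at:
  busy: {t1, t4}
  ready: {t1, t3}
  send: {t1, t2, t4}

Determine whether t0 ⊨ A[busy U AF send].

AF send: least fixpoint, start Z0 = {t1, t2, t4}, add states with every successor in Z. Already a fixed point.
Sat(AF send) = {t1, t2, t4}
A[busy U AF send]: least fixpoint, start Z0 = Sat(AF send) = {t1, t2, t4}, add states in Sat(busy) with every successor in Z. Already a fixed point.
Sat(A[busy U AF send]) = {t1, t2, t4}
t0 ∉ Sat(A[busy U AF send]) = {t1, t2, t4}, so the formula does not hold at t0.

No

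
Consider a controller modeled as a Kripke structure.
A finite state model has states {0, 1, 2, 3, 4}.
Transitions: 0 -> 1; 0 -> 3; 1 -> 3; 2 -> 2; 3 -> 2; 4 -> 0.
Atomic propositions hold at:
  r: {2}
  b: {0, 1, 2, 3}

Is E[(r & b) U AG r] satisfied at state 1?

No

Sat(r & b) = {2}
AG r: greatest fixpoint, start Z0 = {2}, keep only states in Sat with every successor in Z. Already a fixed point.
Sat(AG r) = {2}
E[(r & b) U AG r]: least fixpoint, start Z0 = Sat(AG r) = {2}, add states in Sat(r & b) with some successor in Z. Already a fixed point.
Sat(E[(r & b) U AG r]) = {2}
1 ∉ Sat(E[(r & b) U AG r]) = {2}, so the formula does not hold at 1.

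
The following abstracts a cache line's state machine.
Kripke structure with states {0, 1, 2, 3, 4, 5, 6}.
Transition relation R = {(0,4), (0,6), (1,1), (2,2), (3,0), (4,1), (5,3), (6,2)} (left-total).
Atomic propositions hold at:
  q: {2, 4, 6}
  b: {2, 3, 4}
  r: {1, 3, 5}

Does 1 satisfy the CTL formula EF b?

EF b: least fixpoint, start Z0 = {2, 3, 4}, add states with some successor in Z. Z1 = {0, 2, 3, 4, 5, 6}; fixed.
Sat(EF b) = {0, 2, 3, 4, 5, 6}
1 ∉ Sat(EF b) = {0, 2, 3, 4, 5, 6}, so the formula does not hold at 1.

No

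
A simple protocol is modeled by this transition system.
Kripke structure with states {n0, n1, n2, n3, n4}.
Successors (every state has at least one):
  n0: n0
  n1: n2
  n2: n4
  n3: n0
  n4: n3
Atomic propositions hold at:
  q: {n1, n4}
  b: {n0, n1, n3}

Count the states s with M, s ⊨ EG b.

2

EG b: greatest fixpoint, start Z0 = {n0, n1, n3}, keep only states in Sat with some successor in Z. Z1 = {n0, n3}; fixed.
Sat(EG b) = {n0, n3}
|Sat(EG b)| = |{n0, n3}| = 2.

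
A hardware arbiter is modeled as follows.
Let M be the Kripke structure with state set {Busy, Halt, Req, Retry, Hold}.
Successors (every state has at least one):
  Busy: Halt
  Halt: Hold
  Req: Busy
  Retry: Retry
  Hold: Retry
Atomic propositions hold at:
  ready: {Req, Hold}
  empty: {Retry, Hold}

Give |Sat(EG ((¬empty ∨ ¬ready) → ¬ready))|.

4

Sat(¬empty) = {Busy, Halt, Req}
Sat(¬ready) = {Busy, Halt, Retry}
Sat(¬empty ∨ ¬ready) = {Busy, Halt, Req, Retry}
Sat((¬empty ∨ ¬ready) → ¬ready) = {Busy, Halt, Retry, Hold}
EG ((¬empty ∨ ¬ready) → ¬ready): greatest fixpoint, start Z0 = {Busy, Halt, Retry, Hold}, keep only states in Sat with some successor in Z. Already a fixed point.
Sat(EG ((¬empty ∨ ¬ready) → ¬ready)) = {Busy, Halt, Retry, Hold}
|Sat(EG ((¬empty ∨ ¬ready) → ¬ready))| = |{Busy, Halt, Retry, Hold}| = 4.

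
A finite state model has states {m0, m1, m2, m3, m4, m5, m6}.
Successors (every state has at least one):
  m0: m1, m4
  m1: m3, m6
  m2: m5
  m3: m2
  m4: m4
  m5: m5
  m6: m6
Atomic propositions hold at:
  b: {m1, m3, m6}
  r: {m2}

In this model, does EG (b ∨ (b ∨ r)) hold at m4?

No

Sat(b ∨ r) = {m1, m2, m3, m6}
Sat(b ∨ (b ∨ r)) = {m1, m2, m3, m6}
EG (b ∨ (b ∨ r)): greatest fixpoint, start Z0 = {m1, m2, m3, m6}, keep only states in Sat with some successor in Z. Z1 = {m1, m3, m6}; Z2 = {m1, m6}; fixed.
Sat(EG (b ∨ (b ∨ r))) = {m1, m6}
m4 ∉ Sat(EG (b ∨ (b ∨ r))) = {m1, m6}, so the formula does not hold at m4.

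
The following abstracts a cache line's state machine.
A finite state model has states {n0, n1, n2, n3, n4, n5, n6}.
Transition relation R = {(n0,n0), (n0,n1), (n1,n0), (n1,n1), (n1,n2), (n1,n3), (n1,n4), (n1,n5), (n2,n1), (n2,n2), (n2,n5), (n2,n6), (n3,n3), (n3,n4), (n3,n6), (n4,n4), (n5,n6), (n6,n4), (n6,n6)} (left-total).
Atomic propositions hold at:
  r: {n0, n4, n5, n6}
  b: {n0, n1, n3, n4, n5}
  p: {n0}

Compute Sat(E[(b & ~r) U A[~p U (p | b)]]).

Sat(~r) = {n1, n2, n3}
Sat(b & ~r) = {n1, n3}
Sat(~p) = {n1, n2, n3, n4, n5, n6}
Sat(p | b) = {n0, n1, n3, n4, n5}
A[~p U (p | b)]: least fixpoint, start Z0 = Sat((p | b)) = {n0, n1, n3, n4, n5}, add states in Sat(~p) with every successor in Z. Already a fixed point.
Sat(A[~p U (p | b)]) = {n0, n1, n3, n4, n5}
E[(b & ~r) U A[~p U (p | b)]]: least fixpoint, start Z0 = Sat(A[~p U (p | b)]) = {n0, n1, n3, n4, n5}, add states in Sat(b & ~r) with some successor in Z. Already a fixed point.
Sat(E[(b & ~r) U A[~p U (p | b)]]) = {n0, n1, n3, n4, n5}

{n0, n1, n3, n4, n5}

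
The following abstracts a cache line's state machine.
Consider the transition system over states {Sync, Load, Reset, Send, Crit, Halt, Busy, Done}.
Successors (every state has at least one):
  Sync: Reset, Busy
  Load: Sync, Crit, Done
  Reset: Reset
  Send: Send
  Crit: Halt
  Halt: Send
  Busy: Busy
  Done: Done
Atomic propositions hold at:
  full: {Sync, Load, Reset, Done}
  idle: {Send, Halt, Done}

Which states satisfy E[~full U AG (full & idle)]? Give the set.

{Done}

Sat(~full) = {Send, Crit, Halt, Busy}
Sat(full & idle) = {Done}
AG (full & idle): greatest fixpoint, start Z0 = {Done}, keep only states in Sat with every successor in Z. Already a fixed point.
Sat(AG (full & idle)) = {Done}
E[~full U AG (full & idle)]: least fixpoint, start Z0 = Sat(AG (full & idle)) = {Done}, add states in Sat(~full) with some successor in Z. Already a fixed point.
Sat(E[~full U AG (full & idle)]) = {Done}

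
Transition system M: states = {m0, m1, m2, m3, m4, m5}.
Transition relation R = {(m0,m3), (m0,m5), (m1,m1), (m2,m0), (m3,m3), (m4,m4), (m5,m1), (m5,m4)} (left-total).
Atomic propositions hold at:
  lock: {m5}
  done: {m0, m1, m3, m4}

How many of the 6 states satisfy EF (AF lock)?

3

AF lock: least fixpoint, start Z0 = {m5}, add states with every successor in Z. Already a fixed point.
Sat(AF lock) = {m5}
EF (AF lock): least fixpoint, start Z0 = {m5}, add states with some successor in Z. Z1 = {m0, m5}; Z2 = {m0, m2, m5}; fixed.
Sat(EF (AF lock)) = {m0, m2, m5}
|Sat(EF (AF lock))| = |{m0, m2, m5}| = 3.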